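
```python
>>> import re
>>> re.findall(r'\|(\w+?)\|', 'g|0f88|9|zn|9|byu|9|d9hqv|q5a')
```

['0f88', 'zn', 'byu', 'd9hqv']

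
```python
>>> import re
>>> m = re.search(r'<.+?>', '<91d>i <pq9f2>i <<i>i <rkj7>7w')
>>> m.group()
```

'<91d>'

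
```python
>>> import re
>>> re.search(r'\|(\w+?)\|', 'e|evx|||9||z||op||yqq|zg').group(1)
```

'evx'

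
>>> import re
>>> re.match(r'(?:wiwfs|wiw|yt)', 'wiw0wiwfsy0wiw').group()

'wiw'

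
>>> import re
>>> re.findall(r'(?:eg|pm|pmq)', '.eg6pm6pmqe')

['eg', 'pm', 'pm']

Alternation tries branches left to right and keeps the first one that lets the overall match succeed at that position.
Scanning left to right: at [1:3] → 'eg'; at [4:6] → 'pm'; at [7:9] → 'pm'.
No capturing groups, so `findall` returns the 3 full match strings.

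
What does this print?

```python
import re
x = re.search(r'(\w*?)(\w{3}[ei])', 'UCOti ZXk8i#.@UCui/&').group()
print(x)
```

This matches zero or more of a word character (lazy) (captured); then exactly 3 of a word character, then one of [ei] (captured).
The match spans [0:5] → 'UCOti'.

UCOti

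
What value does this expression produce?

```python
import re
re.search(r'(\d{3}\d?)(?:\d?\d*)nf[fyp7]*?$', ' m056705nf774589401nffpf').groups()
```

Pattern: exactly 3 of a digit, then optionally a digit (captured); then optionally a digit, then zero or more of a digit (non-capturing group); then the literal 'nf', then zero or more of one of [fyp7] (lazy); then anchored at the end.
`re.search` scans for the first position where the pattern succeeds.
The match spans [10:24] → '774589401nffpf'.
Captured: group 1 = '7745'.

('7745',)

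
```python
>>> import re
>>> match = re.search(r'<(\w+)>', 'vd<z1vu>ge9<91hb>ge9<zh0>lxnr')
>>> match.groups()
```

('z1vu',)

Unlike `match`, `search` isn't anchored — it looks for the pattern anywhere in the string.
The match spans [2:8] → '<z1vu>'.
Captured: group 1 = 'z1vu'.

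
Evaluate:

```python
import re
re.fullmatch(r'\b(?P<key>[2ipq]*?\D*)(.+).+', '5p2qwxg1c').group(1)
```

The pattern matches a word boundary (`\b`, zero-width); then zero or more of one of [2ipq] (lazy), then zero or more of a non-digit (captured as 'key'); then one or more of any character (captured); then one or more of any character.
`re.fullmatch` requires the pattern to consume the entire string.
The match spans [0:9] → '5p2qwxg1c'.
Captured: group 1 = '', group 2 = '5p2qwxg1'.

''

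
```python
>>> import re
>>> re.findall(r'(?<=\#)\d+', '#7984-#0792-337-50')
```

['7984', '0792']

The `(?=…)`/`(?<=…)` assertion just peeks at neighbouring text; it doesn't advance the match position.
Matches: at [1:5] → '7984'; at [7:11] → '0792'.
`findall` yields the raw match text (2 of them) because the pattern has no groups.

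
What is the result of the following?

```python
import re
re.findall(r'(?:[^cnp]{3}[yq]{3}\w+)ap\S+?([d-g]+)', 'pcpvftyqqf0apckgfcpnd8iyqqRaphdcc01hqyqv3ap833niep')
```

This matches exactly 3 of any character except [cnp], then exactly 3 of one of [yq], then one or more of a word character (non-capturing group); then the literal 'ap', then one or more of a non-whitespace character (lazy); then one or more of a character in [d-g] (captured).
`findall` collects group 1 from the one match (1 total).

['e']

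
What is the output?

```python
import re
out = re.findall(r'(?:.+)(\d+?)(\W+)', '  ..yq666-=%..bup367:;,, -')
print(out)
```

[('7', ':;,, -')]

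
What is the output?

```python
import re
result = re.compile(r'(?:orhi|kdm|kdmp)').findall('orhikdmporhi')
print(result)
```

`|` is ordered: at each position the engine commits to the first alternative that works.
No capturing groups, so `findall` returns the 3 full match strings.

['orhi', 'kdm', 'orhi']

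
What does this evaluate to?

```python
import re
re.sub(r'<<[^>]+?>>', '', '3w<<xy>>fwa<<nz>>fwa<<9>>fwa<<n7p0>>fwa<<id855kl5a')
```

'3wfwafwafwafwa<<id855kl5a'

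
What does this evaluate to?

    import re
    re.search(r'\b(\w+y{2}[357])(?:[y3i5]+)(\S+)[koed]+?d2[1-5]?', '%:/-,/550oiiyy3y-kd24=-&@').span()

(6, 21)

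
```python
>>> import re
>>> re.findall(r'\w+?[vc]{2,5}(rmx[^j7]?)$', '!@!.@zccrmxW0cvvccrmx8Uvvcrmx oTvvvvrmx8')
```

['rmx8']

With a single group, `findall` returns only what that group captured — 1 item.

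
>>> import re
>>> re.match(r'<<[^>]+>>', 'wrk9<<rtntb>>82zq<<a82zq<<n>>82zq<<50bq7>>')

None

With `match`, the pattern is implicitly anchored at the beginning.
Here the pattern fails at index 0, so the call returns None.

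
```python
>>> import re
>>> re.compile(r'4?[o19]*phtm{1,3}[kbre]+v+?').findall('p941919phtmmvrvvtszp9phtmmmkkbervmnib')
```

['9phtmmmkkberv']

The pattern matches optionally the literal '4', then zero or more of one of [o19], then the literal 'ph'; then a literal 't', then 1 to 3 of a literal 'm', then one or more of one of [kbre]; then one or more of a literal 'v' (lazy).
Matches: at [20:33] → '9phtmmmkkberv'.
`findall` yields the raw match text (1 of them) because the pattern has no groups.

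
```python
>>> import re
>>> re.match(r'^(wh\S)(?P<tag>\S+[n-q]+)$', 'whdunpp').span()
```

With `match`, the pattern is implicitly anchored at the beginning.
The match spans [0:7] → 'whdunpp'.

(0, 7)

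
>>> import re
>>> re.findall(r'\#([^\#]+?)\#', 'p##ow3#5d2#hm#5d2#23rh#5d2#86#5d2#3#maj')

Walking the string: at [2:7] match '#ow3#', group 1 = 'ow3'; at [10:14] match '#hm#', group 1 = 'hm'; at [17:23] match '#23rh#', group 1 = '23rh'; at [26:30] match '#86#', group 1 = '86'; at [33:36] match '#3#', group 1 = '3'.
`findall` collects group 1 from each match (5 total).

['ow3', 'hm', '23rh', '86', '3']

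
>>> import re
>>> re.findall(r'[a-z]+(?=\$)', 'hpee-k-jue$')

['jue']

Because the assertion is zero-width, the text it checks is not consumed and won't appear in the result.
Walking the string: at [7:10] → 'jue'.
`findall` yields the raw match text (1 of them) because the pattern has no groups.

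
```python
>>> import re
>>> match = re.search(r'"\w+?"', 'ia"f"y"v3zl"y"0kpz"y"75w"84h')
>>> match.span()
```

The match spans [2:5] → '"f"'.

(2, 5)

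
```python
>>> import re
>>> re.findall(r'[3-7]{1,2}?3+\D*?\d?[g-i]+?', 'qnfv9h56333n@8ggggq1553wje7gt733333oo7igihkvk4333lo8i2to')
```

['56333n@8g', '553wje7g', '733333oo7i', '4333lo8i']

With the lazy modifier that quantifier settles for the fewest repetitions that let the rest of the pattern succeed (the atoms after it are unaffected and can still be greedy).
Since nothing is captured, `findall` lists the 4 matched substrings directly.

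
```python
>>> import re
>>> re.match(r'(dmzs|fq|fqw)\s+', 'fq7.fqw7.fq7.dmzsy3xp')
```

None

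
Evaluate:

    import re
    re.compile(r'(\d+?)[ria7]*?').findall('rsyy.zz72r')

['7', '2']

This matches one or more of a digit (lazy) (captured); then zero or more of one of [ria7] (lazy).
Walking the string: at [7:8] match '7', group 1 = '7'; at [8:9] match '2', group 1 = '2'.
`findall` collects group 1 from each match (2 total).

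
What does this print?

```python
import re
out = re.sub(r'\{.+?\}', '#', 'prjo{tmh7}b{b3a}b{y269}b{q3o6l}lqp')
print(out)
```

prjo#b#b#b#lqp

Each match is replaced by '#'.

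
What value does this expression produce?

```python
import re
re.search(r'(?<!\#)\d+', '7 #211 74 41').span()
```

Because the assertion is negative and zero-width, positions next to the forbidden text are skipped.
The match spans [0:1] → '7'.

(0, 1)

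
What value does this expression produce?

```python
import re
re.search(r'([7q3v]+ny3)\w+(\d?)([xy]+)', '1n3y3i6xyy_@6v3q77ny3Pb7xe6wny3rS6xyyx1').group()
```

'v3q77ny3Pb7xe6wny3rS6xyyx'

This matches one or more of one of [7q3v], then the literal 'ny3' (captured); then one or more of a word character; then optionally a digit (captured); then one or more of one of [xy] (captured).
`search` walks the string left to right and returns the first match it finds.
The match spans [13:38] → 'v3q77ny3Pb7xe6wny3rS6xyyx'.
Captured: group 1 = 'v3q77ny3', group 2 = '', group 3 = 'x'.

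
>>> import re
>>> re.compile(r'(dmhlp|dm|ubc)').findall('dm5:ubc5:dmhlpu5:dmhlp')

['dm', 'ubc', 'dmhlp', 'dmhlp']

Branches in `(...|...)` are attempted left-to-right; the first branch that allows the whole pattern to succeed is taken.
Because there's exactly one group, `findall` drops the full match and keeps group 1 from each hit.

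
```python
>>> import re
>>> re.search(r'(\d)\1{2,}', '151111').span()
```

After group 1 captures some text, `\1` only succeeds where that same text appears again.
`search` walks the string left to right and returns the first match it finds.
The match spans [2:6] → '1111'.
Captured: group 1 = '1'.

(2, 6)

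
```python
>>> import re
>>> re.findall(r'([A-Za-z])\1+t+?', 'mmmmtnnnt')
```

The backreference `\1` re-matches whatever the first group consumed, character for character.
Because there's exactly one group, `findall` drops the full match and keeps group 1 from each hit.

['m', 'n']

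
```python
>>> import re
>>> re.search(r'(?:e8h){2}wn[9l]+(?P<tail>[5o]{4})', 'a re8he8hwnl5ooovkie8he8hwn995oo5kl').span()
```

The match spans [3:16] → 'e8he8hwnl5ooo'.

(3, 16)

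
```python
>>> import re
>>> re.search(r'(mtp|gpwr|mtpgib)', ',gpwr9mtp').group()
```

'gpwr'

`re.search` scans for the first position where the pattern succeeds.
The match spans [1:5] → 'gpwr'.
Captured: group 1 = 'gpwr'.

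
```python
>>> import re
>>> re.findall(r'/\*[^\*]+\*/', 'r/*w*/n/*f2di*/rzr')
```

['/*w*/', '/*f2di*/']

No capturing groups, so `findall` returns the 2 full match strings.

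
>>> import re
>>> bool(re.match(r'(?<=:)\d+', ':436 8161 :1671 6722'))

False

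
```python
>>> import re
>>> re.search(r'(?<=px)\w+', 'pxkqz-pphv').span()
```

Lookahead/lookbehind check context without consuming it, so the matched span excludes the asserted characters.
The match spans [2:5] → 'kqz'.

(2, 5)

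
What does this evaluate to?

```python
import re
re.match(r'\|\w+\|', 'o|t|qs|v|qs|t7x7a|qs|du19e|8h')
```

None

`re.match` only tries the pattern at the start of the string.
Here the string doesn't start with a match, so the call returns None.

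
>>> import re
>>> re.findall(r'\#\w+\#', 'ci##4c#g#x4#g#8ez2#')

`findall` yields the raw match text (3 of them) because the pattern has no groups.

['#4c#', '#x4#', '#8ez2#']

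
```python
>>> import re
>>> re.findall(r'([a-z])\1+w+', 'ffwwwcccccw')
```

['f', 'c']

The backreference `\1` re-matches whatever the first group consumed, character for character.
With a single group, `findall` returns only what that group captured — 2 items.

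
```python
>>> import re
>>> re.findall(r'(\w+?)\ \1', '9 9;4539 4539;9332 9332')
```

['9', '4539', '9332']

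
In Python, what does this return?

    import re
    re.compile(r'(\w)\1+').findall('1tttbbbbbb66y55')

['t', 'b', '6', '5']

After group 1 captures some text, `\1` only succeeds where that same text appears again.
Scanning left to right: at [1:4] match 'ttt', group 1 = 't'; at [4:10] match 'bbbbbb', group 1 = 'b'; at [10:12] match '66', group 1 = '6'; at [13:15] match '55', group 1 = '5'.
Because there's exactly one group, `findall` drops the full match and keeps group 1 from each hit.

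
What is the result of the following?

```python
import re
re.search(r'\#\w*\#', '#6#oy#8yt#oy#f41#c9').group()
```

'#6#'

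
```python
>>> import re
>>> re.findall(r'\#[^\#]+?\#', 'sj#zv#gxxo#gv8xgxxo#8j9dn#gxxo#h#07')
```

No capturing groups, so `findall` returns the 3 full match strings.

['#zv#', '#gv8xgxxo#', '#gxxo#']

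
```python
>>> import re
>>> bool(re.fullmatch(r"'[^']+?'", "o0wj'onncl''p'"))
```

`fullmatch` succeeds only if the pattern covers the string from start to end.
Here the pattern can't cover the whole string, so the call returns None, and `bool(None)` is False.

False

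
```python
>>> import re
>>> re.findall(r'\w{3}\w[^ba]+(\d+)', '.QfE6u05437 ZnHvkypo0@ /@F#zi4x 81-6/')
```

['6']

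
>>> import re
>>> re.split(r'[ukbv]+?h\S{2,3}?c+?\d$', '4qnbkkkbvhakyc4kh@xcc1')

['4qnbkkkbvhakyc4', '']

The pattern matches one or more of one of [ukbv] (lazy); then a literal 'h', then 2 to 3 of a non-whitespace character (lazy), then one or more of the literal 'c' (lazy); then a digit; then anchored at the end.
Matches to split on: at [15:22] → 'kh@xcc1'.
Splitting on the pattern gives 2 pieces.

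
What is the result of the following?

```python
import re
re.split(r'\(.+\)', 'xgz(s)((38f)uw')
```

Matches to split on: at [3:12] → '(s)((38f)'.
The string is cut at each match, leaving 2 pieces.

['xgz', 'uw']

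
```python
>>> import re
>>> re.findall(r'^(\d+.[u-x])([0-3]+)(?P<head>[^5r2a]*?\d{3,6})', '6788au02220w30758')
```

[('6788au', '02220', 'w30758')]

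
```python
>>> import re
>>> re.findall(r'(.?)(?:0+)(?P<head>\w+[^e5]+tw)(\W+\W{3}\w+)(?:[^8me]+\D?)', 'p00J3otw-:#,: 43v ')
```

[('p', 'J3otw', '-:#,: 43v')]

This matches optionally any character (captured); then one or more of a literal '0' (non-capturing group); then one or more of a word character, then one or more of any character except [e5], then the literal 'tw' (captured as 'head'); then one or more of a non-word character, then exactly 3 of a non-word character, then one or more of a word character (captured); then one or more of any character except [8me], then optionally a non-digit (non-capturing group).
With 3 capturing groups, `findall` returns a 3-tuple per match.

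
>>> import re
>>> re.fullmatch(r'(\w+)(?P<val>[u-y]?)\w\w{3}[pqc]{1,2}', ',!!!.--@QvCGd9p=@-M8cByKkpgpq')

None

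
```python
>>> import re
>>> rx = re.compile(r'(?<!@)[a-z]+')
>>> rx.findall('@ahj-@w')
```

Because the assertion is negative and zero-width, positions next to the forbidden text are skipped.
With no groups in the pattern, `findall` gives back each whole match — 1 here.

['hj']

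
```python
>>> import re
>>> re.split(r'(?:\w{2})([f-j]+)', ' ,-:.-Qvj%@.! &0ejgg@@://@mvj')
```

This matches exactly 2 of a word character (non-capturing group); then one or more of a character in [f-j] (captured).
Matches to split on: at [6:9] → 'Qvj'; at [15:20] → '0ejgg'; at [26:29] → 'mvj'.
With a capturing group present, the delimiter's captured portion is kept in the result list.

[' ,-:.-', 'j', '%@.! &', 'jgg', '@@://@', 'j', '']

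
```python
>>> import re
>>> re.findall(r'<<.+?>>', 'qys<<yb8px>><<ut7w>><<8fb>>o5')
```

A `+?`/`*?`/`{m,n}?` starts at its minimum and grows only as far as needed for what follows to match.
Walking the string: at [3:12] → '<<yb8px>>'; at [12:20] → '<<ut7w>>'; at [20:27] → '<<8fb>>'.
`findall` yields the raw match text (3 of them) because the pattern has no groups.

['<<yb8px>>', '<<ut7w>>', '<<8fb>>']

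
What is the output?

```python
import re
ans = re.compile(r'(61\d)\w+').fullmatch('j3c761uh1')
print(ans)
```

None

The pattern matches the literal '61', then a digit (captured); then one or more of a word character.
For `fullmatch`, every character of the input must be accounted for by the pattern.
Here there's no way to consume every character, so the call returns None.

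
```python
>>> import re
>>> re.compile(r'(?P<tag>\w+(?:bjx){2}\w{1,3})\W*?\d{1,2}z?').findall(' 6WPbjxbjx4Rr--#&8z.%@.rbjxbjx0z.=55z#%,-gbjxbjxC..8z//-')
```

['6WPbjxbjx4Rr', 'rbjxbjx0z', 'gbjxbjxC']

Pattern: one or more of a word character, then the literal 'bjx' repeated 2 times, then 1 to 3 of a word character (captured as 'tag'); then zero or more of a non-word character (lazy), then 1 to 2 of a digit; then optionally a literal 'z'.
Matches: at [1:19] match '6WPbjxbjx4Rr--#&8z', group 1 = '6WPbjxbjx4Rr'; at [23:37] match 'rbjxbjx0z.=55z', group 1 = 'rbjxbjx0z'; at [41:53] match 'gbjxbjxC..8z', group 1 = 'gbjxbjxC'.
With a single group, `findall` returns only what that group captured — 3 items.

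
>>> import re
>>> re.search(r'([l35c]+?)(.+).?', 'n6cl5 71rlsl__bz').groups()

This matches one or more of one of [l35c] (lazy) (captured); then one or more of any character (captured); then optionally any character.
The `?` after the quantifier makes it lazy — it takes as little as possible before letting the rest of the pattern try.
`search` walks the string left to right and returns the first match it finds.
The match spans [2:16] → 'cl5 71rlsl__bz'.
Captured: group 1 = 'c', group 2 = 'l5 71rlsl__bz'.

('c', 'l5 71rlsl__bz')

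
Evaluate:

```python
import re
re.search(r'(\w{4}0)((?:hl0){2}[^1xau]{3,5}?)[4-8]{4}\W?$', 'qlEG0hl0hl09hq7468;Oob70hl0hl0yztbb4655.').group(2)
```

'hl0hl0yztbb'

Pattern: exactly 4 of a word character, then the literal '0' (captured); then the literal 'hl0' repeated 2 times, then 3 to 5 of any character except [1xau] (lazy) (captured); then exactly 4 of a character in [4-8], then optionally a non-word character; then anchored at the end.
`search` walks the string left to right and returns the first match it finds.
The match spans [19:40] → 'Oob70hl0hl0yztbb4655.'.
Captured: group 1 = 'Oob70', group 2 = 'hl0hl0yztbb'.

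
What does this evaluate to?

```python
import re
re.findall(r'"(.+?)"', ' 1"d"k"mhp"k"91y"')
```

Matches: at [2:5] match '"d"', group 1 = 'd'; at [6:11] match '"mhp"', group 1 = 'mhp'; at [12:17] match '"91y"', group 1 = '91y'.
Because there's exactly one group, `findall` drops the full match and keeps group 1 from each hit.

['d', 'mhp', '91y']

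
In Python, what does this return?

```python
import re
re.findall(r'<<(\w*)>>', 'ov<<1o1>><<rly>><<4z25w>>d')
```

['1o1', 'rly', '4z25w']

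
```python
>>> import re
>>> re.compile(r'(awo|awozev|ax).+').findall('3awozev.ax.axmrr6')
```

Alternation isn't longest-match — the leftmost alternative that fits at this position is chosen.
Matches: at [1:17] match 'awozev.ax.axmrr6', group 1 = 'awo'.
`findall` collects group 1 from the one match (1 total).

['awo']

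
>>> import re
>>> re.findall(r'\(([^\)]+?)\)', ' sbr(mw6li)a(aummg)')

Matches: at [4:11] match '(mw6li)', group 1 = 'mw6li'; at [12:19] match '(aummg)', group 1 = 'aummg'.
`findall` collects group 1 from each match (2 total).

['mw6li', 'aummg']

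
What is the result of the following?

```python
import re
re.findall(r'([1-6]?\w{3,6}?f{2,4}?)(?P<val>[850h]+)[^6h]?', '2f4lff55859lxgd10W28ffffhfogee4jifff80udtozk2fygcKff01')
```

[('2f4lff', '5585'), ('d10W28ffff', 'h'), ('gee4jifff', '80'), ('2fygcKff', '0')]

Pattern: optionally a character in [1-6], then 3 to 6 of a word character (lazy), then 2 to 4 of a literal 'f' (lazy) (captured); then one or more of one of [850h] (captured as 'val'); then optionally any character except [6h].
Multiple groups make `findall` return tuples — one 2-tuple for each match.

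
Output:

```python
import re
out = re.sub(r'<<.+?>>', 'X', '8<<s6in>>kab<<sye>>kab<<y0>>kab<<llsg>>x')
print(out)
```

A non-greedy quantifier consumes as few characters as it can — just enough that the remainder of the pattern still matches from where it stops; whatever follows it matches normally.
Matches: at [1:9] → '<<s6in>>'; at [12:19] → '<<sye>>'; at [22:28] → '<<y0>>'; at [31:39] → '<<llsg>>'.
`sub` substitutes 'X' at each match site.

8XkabXkabXkabXx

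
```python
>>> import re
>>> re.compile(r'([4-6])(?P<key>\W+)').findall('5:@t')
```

This matches a character in [4-6] (captured); then one or more of a non-word character (captured as 'key').
Walking the string: at [0:3] match '5:@', groups = ('5', ':@').
2 groups means the one result is a tuple of 2 captured strings — 1 here.

[('5', ':@')]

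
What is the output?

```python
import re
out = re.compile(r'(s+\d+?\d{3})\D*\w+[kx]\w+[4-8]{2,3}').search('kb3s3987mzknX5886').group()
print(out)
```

Pattern: one or more of a literal 's', then one or more of a digit (lazy), then exactly 3 of a digit (captured); then zero or more of a non-digit, then one or more of a word character, then one of [kx]; then one or more of a word character, then 2 to 3 of a character in [4-8].
The match spans [3:17] → 's3987mzknX5886'.

s3987mzknX5886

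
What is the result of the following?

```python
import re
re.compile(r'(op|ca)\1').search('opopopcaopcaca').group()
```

'opop'

`\1` has to match the exact text group 1 already captured.
`re.search` scans for the first position where the pattern succeeds.
The match spans [0:4] → 'opop'.
Captured: group 1 = 'op'.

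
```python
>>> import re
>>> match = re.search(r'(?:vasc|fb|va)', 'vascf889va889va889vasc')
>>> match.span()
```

`|` is ordered: at each position the engine commits to the first alternative that works.
`re.search` tries every starting position until one works.
The match spans [0:4] → 'vasc'.

(0, 4)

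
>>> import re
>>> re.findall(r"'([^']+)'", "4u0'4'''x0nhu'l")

Scanning left to right: at [3:6] match "'4'", group 1 = '4'; at [7:14] match "'x0nhu'", group 1 = 'x0nhu'.
With a single group, `findall` returns only what that group captured — 2 items.

['4', 'x0nhu']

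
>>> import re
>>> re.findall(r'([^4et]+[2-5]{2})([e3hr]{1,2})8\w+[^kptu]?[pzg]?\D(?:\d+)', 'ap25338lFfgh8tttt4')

[('ap253', '3')]

Pattern: one or more of any character except [4et], then exactly 2 of a character in [2-5] (captured); then 1 to 2 of one of [e3hr] (captured); then a literal '8', then one or more of a word character; then optionally any character except [kptu], then optionally one of [pzg], then a non-digit; then one or more of a digit (non-capturing group).
Walking the string: at [0:18] match 'ap25338lFfgh8tttt4', groups = ('ap253', '3').
`findall` packs the 2 group values into a tuple for every match.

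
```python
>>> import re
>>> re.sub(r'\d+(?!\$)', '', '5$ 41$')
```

`(?!…)`/`(?<!…)` only lets a position through if the neighbouring text does NOT match; no characters are consumed.
Every occurrence is swapped for ''.

'5$ 1$'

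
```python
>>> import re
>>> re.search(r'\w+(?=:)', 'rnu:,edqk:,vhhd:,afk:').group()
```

The lookaround is zero-width — it requires the adjacent text to match without consuming it, so the asserted text isn't part of the match.
Unlike `match`, `search` isn't anchored — it looks for the pattern anywhere in the string.
The match spans [0:3] → 'rnu'.

'rnu'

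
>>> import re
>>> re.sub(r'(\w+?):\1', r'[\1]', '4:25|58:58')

'4:25|[58]'

After group 1 captures some text, `\1` only succeeds where that same text appears again.
Matches: at [5:10] → '58:58'.
`\1` in the replacement pulls in group 1's text for each match.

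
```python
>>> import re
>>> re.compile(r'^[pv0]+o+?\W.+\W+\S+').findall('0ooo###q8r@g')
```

['0ooo###q8r@g']

Pattern: anchored at the start of the string; then one or more of one of [pv0], then one or more of a literal 'o' (lazy), then a non-word character; then one or more of any character, then one or more of a non-word character, then one or more of a non-whitespace character.
Matches: at [0:12] → '0ooo###q8r@g'.
Since nothing is captured, `findall` lists the 1 matched substring directly.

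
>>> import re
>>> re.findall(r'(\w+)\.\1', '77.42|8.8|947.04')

['8']

The backreference `\1` re-matches whatever the first group consumed, character for character.
`findall` collects group 1 from the one match (1 total).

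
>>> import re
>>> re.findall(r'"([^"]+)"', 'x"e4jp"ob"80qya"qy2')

Walking the string: at [1:7] match '"e4jp"', group 1 = 'e4jp'; at [9:16] match '"80qya"', group 1 = '80qya'.
One capturing group, so `findall` returns just the captured substring from each match — 2 in all.

['e4jp', '80qya']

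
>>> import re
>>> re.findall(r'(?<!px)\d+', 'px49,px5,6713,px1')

The negative lookaround is zero-width — it rules out positions where the adjacent text would match, without consuming anything.
Scanning left to right: at [3:4] → '9'; at [9:13] → '6713'.
No capturing groups, so `findall` returns the 2 full match strings.

['9', '6713']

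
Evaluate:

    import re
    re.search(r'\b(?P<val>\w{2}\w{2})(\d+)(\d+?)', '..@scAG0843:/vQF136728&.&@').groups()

Pattern: a word boundary (`\b`, zero-width); then exactly 2 of a word character, then exactly 2 of a word character (captured as 'val'); then one or more of a digit (captured); then one or more of a digit (lazy) (captured).
`search` walks the string left to right and returns the first match it finds.
The match spans [3:11] → 'scAG0843'.
Captured: group 1 = 'scAG', group 2 = '084', group 3 = '3'.

('scAG', '084', '3')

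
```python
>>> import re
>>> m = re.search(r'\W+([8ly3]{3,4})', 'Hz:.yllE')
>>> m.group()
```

This matches one or more of a non-word character; then 3 to 4 of one of [8ly3] (captured).
The match spans [2:7] → ':.yll'.

':.yll'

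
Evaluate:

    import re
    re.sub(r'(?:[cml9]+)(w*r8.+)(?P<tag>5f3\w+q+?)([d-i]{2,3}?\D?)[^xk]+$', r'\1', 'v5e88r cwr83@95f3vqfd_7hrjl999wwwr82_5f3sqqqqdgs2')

'v5e88r wr83@95f3vqfd_7hrjl999wwwr82_'

Pattern: one or more of one of [cml9] (non-capturing group); then zero or more of a literal 'w', then the literal 'r8', then one or more of any character (captured); then the literal '5f3', then one or more of a word character, then one or more of a literal 'q' (lazy) (captured as 'tag'); then 2 to 3 of a character in [d-i] (lazy), then optionally a non-digit (captured); then one or more of any character except [xk]; then anchored at the end.
Matches: at [7:49] → 'cwr83@95f3vqfd_7hrjl999wwwr82_5f3sqqqqdgs2'.
Each match is replaced using the text its own group 1 captured.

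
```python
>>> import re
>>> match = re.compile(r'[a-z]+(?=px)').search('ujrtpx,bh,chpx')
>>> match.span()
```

(0, 4)

The `(?=…)`/`(?<=…)` assertion just peeks at neighbouring text; it doesn't advance the match position.
`search` walks the string left to right and returns the first match it finds.
The match spans [0:4] → 'ujrt'.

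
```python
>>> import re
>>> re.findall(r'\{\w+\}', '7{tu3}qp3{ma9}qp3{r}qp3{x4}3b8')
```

`findall` yields the raw match text (4 of them) because the pattern has no groups.

['{tu3}', '{ma9}', '{r}', '{x4}']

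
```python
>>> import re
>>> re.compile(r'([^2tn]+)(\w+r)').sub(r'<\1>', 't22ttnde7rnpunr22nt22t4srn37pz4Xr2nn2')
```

't22ttn<de7r>2nn2'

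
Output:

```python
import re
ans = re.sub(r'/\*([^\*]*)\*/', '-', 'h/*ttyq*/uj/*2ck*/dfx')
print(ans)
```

h-uj-dfx

Matches: at [1:9] → '/*ttyq*/'; at [11:18] → '/*2ck*/'.
Each match is replaced by '-'.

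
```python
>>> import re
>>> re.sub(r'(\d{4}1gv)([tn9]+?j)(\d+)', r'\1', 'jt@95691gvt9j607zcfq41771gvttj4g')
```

The pattern matches exactly 4 of a digit, then the literal '1gv' (captured); then one or more of one of [tn9] (lazy), then a literal 'j' (captured); then one or more of a digit (captured).
Matches: at [3:16] → '95691gvt9j607'; at [20:31] → '41771gvttj4'.
Each match is replaced using the text its own group 1 captured.

'jt@95691gvzcfq41771gvg'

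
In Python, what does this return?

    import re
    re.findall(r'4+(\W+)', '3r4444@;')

['@;']

The pattern matches one or more of a literal '4'; then one or more of a non-word character (captured).
One capturing group, so `findall` returns just the captured substring from the one match — 1 in all.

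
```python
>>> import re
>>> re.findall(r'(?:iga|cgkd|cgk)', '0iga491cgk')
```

['iga', 'cgk']

With no groups in the pattern, `findall` gives back each whole match — 2 here.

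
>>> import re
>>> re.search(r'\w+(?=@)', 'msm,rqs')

The `(?=…)`/`(?<=…)` assertion just peeks at neighbouring text; it doesn't advance the match position.
Unlike `match`, `search` isn't anchored — it looks for the pattern anywhere in the string.
Here the pattern never matches, so the call returns None.

None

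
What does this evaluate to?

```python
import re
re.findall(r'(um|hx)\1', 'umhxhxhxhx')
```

The backreference `\1` re-matches whatever the first group consumed, character for character.
`findall` collects group 1 from each match (2 total).

['hx', 'hx']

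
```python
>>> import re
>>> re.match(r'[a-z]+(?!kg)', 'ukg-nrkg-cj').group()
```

'ukg'

The negative lookahead/lookbehind blocks any match where the forbidden context is present.
`re.match` only tries the pattern at the start of the string.
The match spans [0:3] → 'ukg'.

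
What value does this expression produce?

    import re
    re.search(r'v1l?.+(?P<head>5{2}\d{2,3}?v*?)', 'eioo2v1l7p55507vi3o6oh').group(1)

'5507'

The match spans [5:15] → 'v1l7p55507'.
Captured: group 1 = '5507'.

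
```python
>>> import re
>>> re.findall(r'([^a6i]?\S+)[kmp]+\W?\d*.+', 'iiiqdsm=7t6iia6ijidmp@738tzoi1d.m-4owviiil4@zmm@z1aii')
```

['iiiqdsm=7t6iia6ijidmp@738tzoi1d.m-4owviiil4@zm']

With a single group, `findall` returns only what that group captured — 1 item.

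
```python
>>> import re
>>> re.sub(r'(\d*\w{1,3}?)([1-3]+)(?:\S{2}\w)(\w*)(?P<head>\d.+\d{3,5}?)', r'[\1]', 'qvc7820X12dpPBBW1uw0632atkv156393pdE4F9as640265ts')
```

Each match is replaced using the text its own group 1 captured.

'qv[c78]ts'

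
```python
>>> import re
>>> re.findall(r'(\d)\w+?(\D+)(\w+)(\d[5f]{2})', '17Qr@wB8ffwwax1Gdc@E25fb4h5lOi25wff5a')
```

With 4 capturing groups, `findall` returns a 4-tuple per match.

[('1', 'Qr@w', 'B', '8ff'), ('1', 'dc@', 'E', '25f')]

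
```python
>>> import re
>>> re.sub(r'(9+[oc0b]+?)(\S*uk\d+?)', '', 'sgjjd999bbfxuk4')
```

This matches one or more of a literal '9', then one or more of one of [oc0b] (lazy) (captured); then zero or more of a non-whitespace character, then the literal 'uk', then one or more of a digit (lazy) (captured).
Matches: at [5:15] → '999bbfxuk4'.
`sub` substitutes '' at each match site.

'sgjjd'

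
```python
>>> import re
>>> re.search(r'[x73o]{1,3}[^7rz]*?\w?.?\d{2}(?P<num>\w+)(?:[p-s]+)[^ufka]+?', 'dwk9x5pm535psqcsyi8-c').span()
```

(4, 17)

The pattern matches 1 to 3 of one of [x73o], then zero or more of any character except [7rz] (lazy), then optionally a word character; then optionally any character, then exactly 2 of a digit; then one or more of a word character (captured as 'num'); then one or more of a character in [p-s] (non-capturing group); then one or more of any character except [ufka] (lazy).
`re.search` scans for the first position where the pattern succeeds.
The match spans [4:17] → 'x5pm535psqcsy'.
Captured: group 1 = '5psqc'.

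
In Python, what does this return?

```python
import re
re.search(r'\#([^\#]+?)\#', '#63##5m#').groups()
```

('63',)

`re.search` scans for the first position where the pattern succeeds.
The match spans [0:4] → '#63#'.
Captured: group 1 = '63'.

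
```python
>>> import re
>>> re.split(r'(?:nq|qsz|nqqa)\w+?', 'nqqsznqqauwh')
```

The regex engine tests alternatives in the order written; an earlier branch that matches wins even if a later one would match more.
Matches to split on: at [0:3] → 'nqq'; at [5:8] → 'nqq'.
The string is cut at each match, leaving 3 pieces.

['', 'sz', 'auwh']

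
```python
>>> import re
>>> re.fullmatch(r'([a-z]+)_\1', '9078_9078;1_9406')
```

None

The backreference `\1` re-matches whatever the first group consumed, character for character.
For `fullmatch`, every character of the input must be accounted for by the pattern.
Here the string isn't matched end-to-end, so the call returns None.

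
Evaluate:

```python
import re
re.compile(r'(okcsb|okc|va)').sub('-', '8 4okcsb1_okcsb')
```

'8 4-1_-'

Alternation tries branches left to right and keeps the first one that lets the overall match succeed at that position.
Matches: at [3:8] → 'okcsb'; at [10:15] → 'okcsb'.
Every occurrence is swapped for '-'.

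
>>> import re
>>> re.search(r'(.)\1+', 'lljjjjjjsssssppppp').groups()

('l',)

The match spans [0:2] → 'll'.
Captured: group 1 = 'l'.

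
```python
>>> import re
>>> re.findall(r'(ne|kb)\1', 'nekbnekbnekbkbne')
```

['kb']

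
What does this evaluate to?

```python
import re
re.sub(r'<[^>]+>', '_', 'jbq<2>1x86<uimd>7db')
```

'jbq_1x86_7db'

Matches: at [3:6] → '<2>'; at [10:16] → '<uimd>'.
`sub` substitutes '_' at each match site.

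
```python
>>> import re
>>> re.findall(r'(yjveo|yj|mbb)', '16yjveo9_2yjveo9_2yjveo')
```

The regex engine tests alternatives in the order written; an earlier branch that matches wins even if a later one would match more.
Matches: at [2:7] match 'yjveo', group 1 = 'yjveo'; at [10:15] match 'yjveo', group 1 = 'yjveo'; at [18:23] match 'yjveo', group 1 = 'yjveo'.
`findall` collects group 1 from each match (3 total).

['yjveo', 'yjveo', 'yjveo']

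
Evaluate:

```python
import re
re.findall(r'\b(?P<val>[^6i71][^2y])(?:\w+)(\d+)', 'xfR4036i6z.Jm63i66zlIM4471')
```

[('xf', '6'), ('.J', '1')]

Pattern: a word boundary (`\b`, zero-width); then any character except [6i71], then any character except [2y] (captured as 'val'); then one or more of a word character (non-capturing group); then one or more of a digit (captured).
Walking the string: at [0:9] match 'xfR4036i6', groups = ('xf', '6'); at [10:26] match '.Jm63i66zlIM4471', groups = ('.J', '1').
Multiple groups make `findall` return tuples — one 2-tuple for each match.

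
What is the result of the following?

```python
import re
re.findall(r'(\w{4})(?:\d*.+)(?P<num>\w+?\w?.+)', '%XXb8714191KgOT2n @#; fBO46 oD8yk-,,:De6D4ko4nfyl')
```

This matches exactly 4 of a word character (captured); then zero or more of a digit, then one or more of any character (non-capturing group); then one or more of a word character (lazy), then optionally a word character, then one or more of any character (captured as 'num').
Walking the string: at [1:49] match 'XXb8714191KgOT2n @#; fBO46 oD8yk-,,:De6D4ko4nfyl', groups = ('XXb8', 'yl').
`findall` packs the 2 group values into a tuple for every match.

[('XXb8', 'yl')]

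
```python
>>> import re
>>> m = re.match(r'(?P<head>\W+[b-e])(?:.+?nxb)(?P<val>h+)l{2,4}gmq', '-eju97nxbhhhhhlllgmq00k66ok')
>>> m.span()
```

(0, 20)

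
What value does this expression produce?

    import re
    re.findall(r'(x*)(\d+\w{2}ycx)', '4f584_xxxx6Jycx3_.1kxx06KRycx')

Pattern: zero or more of a literal 'x' (captured); then one or more of a digit, then exactly 2 of a word character, then the literal 'ycx' (captured).
2 groups means the one result is a tuple of 2 captured strings — 1 here.

[('xx', '06KRycx')]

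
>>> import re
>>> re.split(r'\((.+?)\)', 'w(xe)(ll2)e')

With the lazy modifier that quantifier settles for the fewest repetitions that let the rest of the pattern succeed (the atoms after it are unaffected and can still be greedy).
Because the pattern has a capturing group, `split` also inserts each captured text between the pieces.

['w', 'xe', '', 'll2', 'e']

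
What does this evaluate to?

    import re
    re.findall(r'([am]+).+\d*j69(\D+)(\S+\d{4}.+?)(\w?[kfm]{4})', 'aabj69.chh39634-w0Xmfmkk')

Pattern: one or more of one of [am] (captured); then one or more of any character, then zero or more of a digit, then the literal 'j69'; then one or more of a non-digit (captured); then one or more of a non-whitespace character, then exactly 4 of a digit, then one or more of any character (lazy) (captured); then optionally a word character, then exactly 4 of one of [kfm] (captured).
A `+?`/`*?`/`{m,n}?` starts at its minimum and grows only as far as needed for what follows to match.
Walking the string: at [0:23] match 'aabj69.chh39634-w0Xmfmk', groups = ('aa', '.chh', '39634-w0', 'Xmfmk').
`findall` packs the 4 group values into a tuple for every match.

[('aa', '.chh', '39634-w0', 'Xmfmk')]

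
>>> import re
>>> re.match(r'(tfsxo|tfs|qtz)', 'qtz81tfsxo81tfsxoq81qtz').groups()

With `match`, the pattern is implicitly anchored at the beginning.
The match spans [0:3] → 'qtz'.
Captured: group 1 = 'qtz'.

('qtz',)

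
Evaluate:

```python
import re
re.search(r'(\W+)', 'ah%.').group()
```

'%.'

The pattern matches one or more of a non-word character (captured).
The match spans [2:4] → '%.'.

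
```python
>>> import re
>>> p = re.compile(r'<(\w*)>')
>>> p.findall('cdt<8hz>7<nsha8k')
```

`findall` collects group 1 from the one match (1 total).

['8hz']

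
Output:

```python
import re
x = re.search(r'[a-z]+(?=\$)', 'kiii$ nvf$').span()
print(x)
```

(0, 4)

The lookaround is zero-width — it requires the adjacent text to match without consuming it, so the asserted text isn't part of the match.
The match spans [0:4] → 'kiii'.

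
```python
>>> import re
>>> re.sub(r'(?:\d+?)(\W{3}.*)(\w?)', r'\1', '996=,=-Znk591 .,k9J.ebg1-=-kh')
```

'=,=-Znk591 .,k9J.ebg1-=-kh'

Pattern: one or more of a digit (lazy) (non-capturing group); then exactly 3 of a non-word character, then zero or more of any character (captured); then optionally a word character (captured).
Matches: at [0:29] → '996=,=-Znk591 .,k9J.ebg1-=-kh'.
`\1` in the replacement pulls in group 1's text for each match.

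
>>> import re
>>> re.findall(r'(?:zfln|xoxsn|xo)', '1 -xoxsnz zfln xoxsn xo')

['xoxsn', 'zfln', 'xoxsn', 'xo']

Branches in `(...|...)` are attempted left-to-right; the first branch that allows the whole pattern to succeed is taken.
`findall` yields the raw match text (4 of them) because the pattern has no groups.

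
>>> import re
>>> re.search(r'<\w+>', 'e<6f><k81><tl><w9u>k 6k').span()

The match spans [1:5] → '<6f>'.

(1, 5)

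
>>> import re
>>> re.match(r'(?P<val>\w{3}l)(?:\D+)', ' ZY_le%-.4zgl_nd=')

With `match`, the pattern is implicitly anchored at the beginning.
Here the string doesn't start with a match, so the call returns None.

None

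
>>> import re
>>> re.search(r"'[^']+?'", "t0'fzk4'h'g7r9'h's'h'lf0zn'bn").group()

`search` walks the string left to right and returns the first match it finds.
The match spans [2:8] → "'fzk4'".

"'fzk4'"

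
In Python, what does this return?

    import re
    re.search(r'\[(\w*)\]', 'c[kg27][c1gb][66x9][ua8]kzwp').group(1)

'kg27'

`search` walks the string left to right and returns the first match it finds.
The match spans [1:7] → '[kg27]'.
Captured: group 1 = 'kg27'.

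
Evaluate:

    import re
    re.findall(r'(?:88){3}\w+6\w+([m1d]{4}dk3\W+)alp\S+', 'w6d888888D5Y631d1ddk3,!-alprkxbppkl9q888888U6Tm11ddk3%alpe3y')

['1d1ddk3,!-']

With a single group, `findall` returns only what that group captured — 1 item.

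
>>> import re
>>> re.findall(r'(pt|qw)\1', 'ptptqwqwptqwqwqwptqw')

A backreference is literal: `\1` must see the identical characters the first group matched.
One capturing group, so `findall` returns just the captured substring from each match — 3 in all.

['pt', 'qw', 'qw']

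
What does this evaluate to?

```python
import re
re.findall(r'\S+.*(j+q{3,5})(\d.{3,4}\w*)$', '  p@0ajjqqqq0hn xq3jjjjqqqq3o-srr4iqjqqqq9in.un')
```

[('jqqqq', '9in.un')]

This matches one or more of a non-whitespace character; then zero or more of any character; then one or more of a literal 'j', then 3 to 5 of a literal 'q' (captured); then a digit, then 3 to 4 of any character, then zero or more of a word character (captured); then anchored at the end.
Matches: at [2:47] match 'p@0ajjqqqq0hn xq3jjjjqqqq3o-srr4iqjqqqq9in.un', groups = ('jqqqq', '9in.un').
`findall` packs the 2 group values into a tuple for every match.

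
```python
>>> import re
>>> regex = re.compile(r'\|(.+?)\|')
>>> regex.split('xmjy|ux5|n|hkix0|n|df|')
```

['xmjy', 'ux5', 'n', 'hkix0', 'n', 'df', '']

Matches to split on: at [4:9] → '|ux5|'; at [10:17] → '|hkix0|'; at [18:22] → '|df|'.
Because the pattern has a capturing group, `split` also inserts each captured text between the pieces.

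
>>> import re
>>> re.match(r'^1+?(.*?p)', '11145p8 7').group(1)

This matches anchored at the start of the string; then one or more of a literal '1' (lazy); then zero or more of any character (lazy), then the literal 'p' (captured).
With the lazy modifier that quantifier settles for the fewest repetitions that let the rest of the pattern succeed (the atoms after it are unaffected and can still be greedy).
`match` is anchored at position 0; if the pattern doesn't fit there, it returns None.
The match spans [0:6] → '11145p'.
Captured: group 1 = '1145p'.

'1145p'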